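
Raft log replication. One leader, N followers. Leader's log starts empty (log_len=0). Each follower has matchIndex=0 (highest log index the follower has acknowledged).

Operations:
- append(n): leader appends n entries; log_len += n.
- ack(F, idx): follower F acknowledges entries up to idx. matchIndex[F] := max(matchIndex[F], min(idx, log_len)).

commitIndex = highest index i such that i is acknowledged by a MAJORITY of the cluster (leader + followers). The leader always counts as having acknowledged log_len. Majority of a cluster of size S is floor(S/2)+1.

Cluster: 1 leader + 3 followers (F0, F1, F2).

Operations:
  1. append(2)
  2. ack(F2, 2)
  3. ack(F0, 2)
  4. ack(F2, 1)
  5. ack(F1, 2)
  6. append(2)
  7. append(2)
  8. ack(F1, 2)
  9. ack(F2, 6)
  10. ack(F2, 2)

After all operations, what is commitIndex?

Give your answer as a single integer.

Answer: 2

Derivation:
Op 1: append 2 -> log_len=2
Op 2: F2 acks idx 2 -> match: F0=0 F1=0 F2=2; commitIndex=0
Op 3: F0 acks idx 2 -> match: F0=2 F1=0 F2=2; commitIndex=2
Op 4: F2 acks idx 1 -> match: F0=2 F1=0 F2=2; commitIndex=2
Op 5: F1 acks idx 2 -> match: F0=2 F1=2 F2=2; commitIndex=2
Op 6: append 2 -> log_len=4
Op 7: append 2 -> log_len=6
Op 8: F1 acks idx 2 -> match: F0=2 F1=2 F2=2; commitIndex=2
Op 9: F2 acks idx 6 -> match: F0=2 F1=2 F2=6; commitIndex=2
Op 10: F2 acks idx 2 -> match: F0=2 F1=2 F2=6; commitIndex=2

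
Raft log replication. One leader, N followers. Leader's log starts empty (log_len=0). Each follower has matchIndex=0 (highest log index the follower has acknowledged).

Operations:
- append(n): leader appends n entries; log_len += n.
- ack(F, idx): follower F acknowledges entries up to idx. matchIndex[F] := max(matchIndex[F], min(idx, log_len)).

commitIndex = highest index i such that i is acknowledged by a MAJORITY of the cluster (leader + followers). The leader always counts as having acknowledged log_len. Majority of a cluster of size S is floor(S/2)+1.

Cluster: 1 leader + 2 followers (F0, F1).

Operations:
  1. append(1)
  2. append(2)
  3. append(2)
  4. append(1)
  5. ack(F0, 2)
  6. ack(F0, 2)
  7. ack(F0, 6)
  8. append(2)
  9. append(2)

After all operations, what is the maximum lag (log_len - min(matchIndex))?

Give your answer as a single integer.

Op 1: append 1 -> log_len=1
Op 2: append 2 -> log_len=3
Op 3: append 2 -> log_len=5
Op 4: append 1 -> log_len=6
Op 5: F0 acks idx 2 -> match: F0=2 F1=0; commitIndex=2
Op 6: F0 acks idx 2 -> match: F0=2 F1=0; commitIndex=2
Op 7: F0 acks idx 6 -> match: F0=6 F1=0; commitIndex=6
Op 8: append 2 -> log_len=8
Op 9: append 2 -> log_len=10

Answer: 10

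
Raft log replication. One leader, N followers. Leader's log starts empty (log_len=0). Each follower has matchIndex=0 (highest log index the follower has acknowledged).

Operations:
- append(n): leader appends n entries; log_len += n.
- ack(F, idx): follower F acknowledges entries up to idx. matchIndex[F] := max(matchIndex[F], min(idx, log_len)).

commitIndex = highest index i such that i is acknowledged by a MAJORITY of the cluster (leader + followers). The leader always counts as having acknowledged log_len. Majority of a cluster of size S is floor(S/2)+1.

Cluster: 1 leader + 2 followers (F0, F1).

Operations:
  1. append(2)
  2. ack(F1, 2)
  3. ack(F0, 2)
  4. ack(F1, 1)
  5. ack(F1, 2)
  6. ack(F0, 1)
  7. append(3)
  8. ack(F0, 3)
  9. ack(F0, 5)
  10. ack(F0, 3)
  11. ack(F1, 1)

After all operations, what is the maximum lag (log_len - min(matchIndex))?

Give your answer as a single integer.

Answer: 3

Derivation:
Op 1: append 2 -> log_len=2
Op 2: F1 acks idx 2 -> match: F0=0 F1=2; commitIndex=2
Op 3: F0 acks idx 2 -> match: F0=2 F1=2; commitIndex=2
Op 4: F1 acks idx 1 -> match: F0=2 F1=2; commitIndex=2
Op 5: F1 acks idx 2 -> match: F0=2 F1=2; commitIndex=2
Op 6: F0 acks idx 1 -> match: F0=2 F1=2; commitIndex=2
Op 7: append 3 -> log_len=5
Op 8: F0 acks idx 3 -> match: F0=3 F1=2; commitIndex=3
Op 9: F0 acks idx 5 -> match: F0=5 F1=2; commitIndex=5
Op 10: F0 acks idx 3 -> match: F0=5 F1=2; commitIndex=5
Op 11: F1 acks idx 1 -> match: F0=5 F1=2; commitIndex=5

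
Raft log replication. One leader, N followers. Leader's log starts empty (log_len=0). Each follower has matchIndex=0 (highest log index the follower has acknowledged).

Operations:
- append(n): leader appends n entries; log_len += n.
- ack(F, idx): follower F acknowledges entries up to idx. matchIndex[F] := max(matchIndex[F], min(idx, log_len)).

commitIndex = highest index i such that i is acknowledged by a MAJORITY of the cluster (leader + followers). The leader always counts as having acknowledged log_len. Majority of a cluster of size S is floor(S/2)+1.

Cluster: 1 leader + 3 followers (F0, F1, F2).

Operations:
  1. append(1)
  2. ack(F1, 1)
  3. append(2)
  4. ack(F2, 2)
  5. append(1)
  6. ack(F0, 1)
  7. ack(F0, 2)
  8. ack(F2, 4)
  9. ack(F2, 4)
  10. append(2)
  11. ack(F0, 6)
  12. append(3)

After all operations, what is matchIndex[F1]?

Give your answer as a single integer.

Op 1: append 1 -> log_len=1
Op 2: F1 acks idx 1 -> match: F0=0 F1=1 F2=0; commitIndex=0
Op 3: append 2 -> log_len=3
Op 4: F2 acks idx 2 -> match: F0=0 F1=1 F2=2; commitIndex=1
Op 5: append 1 -> log_len=4
Op 6: F0 acks idx 1 -> match: F0=1 F1=1 F2=2; commitIndex=1
Op 7: F0 acks idx 2 -> match: F0=2 F1=1 F2=2; commitIndex=2
Op 8: F2 acks idx 4 -> match: F0=2 F1=1 F2=4; commitIndex=2
Op 9: F2 acks idx 4 -> match: F0=2 F1=1 F2=4; commitIndex=2
Op 10: append 2 -> log_len=6
Op 11: F0 acks idx 6 -> match: F0=6 F1=1 F2=4; commitIndex=4
Op 12: append 3 -> log_len=9

Answer: 1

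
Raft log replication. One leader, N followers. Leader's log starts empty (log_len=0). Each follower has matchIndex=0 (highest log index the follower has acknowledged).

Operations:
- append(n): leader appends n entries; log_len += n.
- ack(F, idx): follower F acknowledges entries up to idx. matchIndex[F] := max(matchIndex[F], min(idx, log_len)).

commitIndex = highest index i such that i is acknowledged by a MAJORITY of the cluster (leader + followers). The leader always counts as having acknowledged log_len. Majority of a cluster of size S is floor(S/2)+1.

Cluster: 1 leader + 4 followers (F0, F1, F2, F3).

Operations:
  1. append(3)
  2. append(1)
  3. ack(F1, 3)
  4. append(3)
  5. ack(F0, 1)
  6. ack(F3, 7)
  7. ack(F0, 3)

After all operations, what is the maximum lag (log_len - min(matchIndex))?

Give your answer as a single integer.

Answer: 7

Derivation:
Op 1: append 3 -> log_len=3
Op 2: append 1 -> log_len=4
Op 3: F1 acks idx 3 -> match: F0=0 F1=3 F2=0 F3=0; commitIndex=0
Op 4: append 3 -> log_len=7
Op 5: F0 acks idx 1 -> match: F0=1 F1=3 F2=0 F3=0; commitIndex=1
Op 6: F3 acks idx 7 -> match: F0=1 F1=3 F2=0 F3=7; commitIndex=3
Op 7: F0 acks idx 3 -> match: F0=3 F1=3 F2=0 F3=7; commitIndex=3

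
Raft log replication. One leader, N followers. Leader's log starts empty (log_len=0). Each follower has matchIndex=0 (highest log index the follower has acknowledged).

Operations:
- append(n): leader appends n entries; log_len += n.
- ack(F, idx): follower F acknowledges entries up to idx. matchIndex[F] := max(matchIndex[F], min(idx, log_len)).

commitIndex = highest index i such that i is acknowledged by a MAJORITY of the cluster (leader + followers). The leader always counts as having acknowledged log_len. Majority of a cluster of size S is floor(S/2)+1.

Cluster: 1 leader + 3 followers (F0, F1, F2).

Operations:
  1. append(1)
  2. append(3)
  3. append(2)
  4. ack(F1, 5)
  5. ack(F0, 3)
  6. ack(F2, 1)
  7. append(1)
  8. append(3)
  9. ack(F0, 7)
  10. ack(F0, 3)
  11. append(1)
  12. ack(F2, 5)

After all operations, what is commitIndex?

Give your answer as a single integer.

Answer: 5

Derivation:
Op 1: append 1 -> log_len=1
Op 2: append 3 -> log_len=4
Op 3: append 2 -> log_len=6
Op 4: F1 acks idx 5 -> match: F0=0 F1=5 F2=0; commitIndex=0
Op 5: F0 acks idx 3 -> match: F0=3 F1=5 F2=0; commitIndex=3
Op 6: F2 acks idx 1 -> match: F0=3 F1=5 F2=1; commitIndex=3
Op 7: append 1 -> log_len=7
Op 8: append 3 -> log_len=10
Op 9: F0 acks idx 7 -> match: F0=7 F1=5 F2=1; commitIndex=5
Op 10: F0 acks idx 3 -> match: F0=7 F1=5 F2=1; commitIndex=5
Op 11: append 1 -> log_len=11
Op 12: F2 acks idx 5 -> match: F0=7 F1=5 F2=5; commitIndex=5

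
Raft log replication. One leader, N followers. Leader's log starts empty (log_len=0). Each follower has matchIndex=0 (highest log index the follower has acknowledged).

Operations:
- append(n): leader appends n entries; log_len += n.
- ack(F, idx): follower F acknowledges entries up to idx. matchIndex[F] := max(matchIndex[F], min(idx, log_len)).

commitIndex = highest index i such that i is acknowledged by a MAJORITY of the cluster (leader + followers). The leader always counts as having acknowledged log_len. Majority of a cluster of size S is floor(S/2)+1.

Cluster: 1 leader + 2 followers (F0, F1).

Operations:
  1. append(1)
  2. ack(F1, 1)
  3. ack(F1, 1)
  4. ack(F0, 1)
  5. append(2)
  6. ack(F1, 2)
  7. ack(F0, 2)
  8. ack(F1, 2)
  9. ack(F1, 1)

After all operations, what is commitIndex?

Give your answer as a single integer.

Answer: 2

Derivation:
Op 1: append 1 -> log_len=1
Op 2: F1 acks idx 1 -> match: F0=0 F1=1; commitIndex=1
Op 3: F1 acks idx 1 -> match: F0=0 F1=1; commitIndex=1
Op 4: F0 acks idx 1 -> match: F0=1 F1=1; commitIndex=1
Op 5: append 2 -> log_len=3
Op 6: F1 acks idx 2 -> match: F0=1 F1=2; commitIndex=2
Op 7: F0 acks idx 2 -> match: F0=2 F1=2; commitIndex=2
Op 8: F1 acks idx 2 -> match: F0=2 F1=2; commitIndex=2
Op 9: F1 acks idx 1 -> match: F0=2 F1=2; commitIndex=2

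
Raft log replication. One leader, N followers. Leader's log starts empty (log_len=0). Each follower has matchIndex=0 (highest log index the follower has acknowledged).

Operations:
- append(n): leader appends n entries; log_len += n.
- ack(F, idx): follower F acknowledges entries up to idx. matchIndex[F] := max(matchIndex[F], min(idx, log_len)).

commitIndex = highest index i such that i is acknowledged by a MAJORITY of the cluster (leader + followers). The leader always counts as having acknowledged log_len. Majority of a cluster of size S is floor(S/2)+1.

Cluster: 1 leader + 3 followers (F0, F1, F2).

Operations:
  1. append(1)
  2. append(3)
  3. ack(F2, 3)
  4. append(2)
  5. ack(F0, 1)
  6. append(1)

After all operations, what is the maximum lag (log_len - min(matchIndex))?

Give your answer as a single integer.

Answer: 7

Derivation:
Op 1: append 1 -> log_len=1
Op 2: append 3 -> log_len=4
Op 3: F2 acks idx 3 -> match: F0=0 F1=0 F2=3; commitIndex=0
Op 4: append 2 -> log_len=6
Op 5: F0 acks idx 1 -> match: F0=1 F1=0 F2=3; commitIndex=1
Op 6: append 1 -> log_len=7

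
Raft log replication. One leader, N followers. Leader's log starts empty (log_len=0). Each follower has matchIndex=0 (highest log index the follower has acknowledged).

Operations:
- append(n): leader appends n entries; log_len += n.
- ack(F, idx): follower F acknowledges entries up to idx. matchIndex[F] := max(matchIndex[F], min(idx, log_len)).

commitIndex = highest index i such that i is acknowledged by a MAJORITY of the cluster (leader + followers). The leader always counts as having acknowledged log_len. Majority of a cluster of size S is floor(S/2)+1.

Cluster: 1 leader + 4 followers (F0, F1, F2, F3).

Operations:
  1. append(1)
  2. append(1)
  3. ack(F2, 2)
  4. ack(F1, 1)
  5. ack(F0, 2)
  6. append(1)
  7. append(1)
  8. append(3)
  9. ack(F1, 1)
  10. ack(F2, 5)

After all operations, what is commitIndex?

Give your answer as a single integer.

Answer: 2

Derivation:
Op 1: append 1 -> log_len=1
Op 2: append 1 -> log_len=2
Op 3: F2 acks idx 2 -> match: F0=0 F1=0 F2=2 F3=0; commitIndex=0
Op 4: F1 acks idx 1 -> match: F0=0 F1=1 F2=2 F3=0; commitIndex=1
Op 5: F0 acks idx 2 -> match: F0=2 F1=1 F2=2 F3=0; commitIndex=2
Op 6: append 1 -> log_len=3
Op 7: append 1 -> log_len=4
Op 8: append 3 -> log_len=7
Op 9: F1 acks idx 1 -> match: F0=2 F1=1 F2=2 F3=0; commitIndex=2
Op 10: F2 acks idx 5 -> match: F0=2 F1=1 F2=5 F3=0; commitIndex=2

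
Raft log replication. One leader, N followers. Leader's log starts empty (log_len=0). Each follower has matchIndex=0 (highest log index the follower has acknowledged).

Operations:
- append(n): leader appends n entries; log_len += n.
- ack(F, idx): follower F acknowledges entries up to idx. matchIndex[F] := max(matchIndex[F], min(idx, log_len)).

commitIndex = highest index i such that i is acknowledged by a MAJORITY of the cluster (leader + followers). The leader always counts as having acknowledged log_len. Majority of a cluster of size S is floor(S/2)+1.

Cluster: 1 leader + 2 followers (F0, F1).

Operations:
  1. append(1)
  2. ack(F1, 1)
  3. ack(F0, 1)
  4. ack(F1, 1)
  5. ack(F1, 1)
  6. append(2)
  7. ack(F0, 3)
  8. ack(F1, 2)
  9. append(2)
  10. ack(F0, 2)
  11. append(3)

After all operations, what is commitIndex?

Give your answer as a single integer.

Op 1: append 1 -> log_len=1
Op 2: F1 acks idx 1 -> match: F0=0 F1=1; commitIndex=1
Op 3: F0 acks idx 1 -> match: F0=1 F1=1; commitIndex=1
Op 4: F1 acks idx 1 -> match: F0=1 F1=1; commitIndex=1
Op 5: F1 acks idx 1 -> match: F0=1 F1=1; commitIndex=1
Op 6: append 2 -> log_len=3
Op 7: F0 acks idx 3 -> match: F0=3 F1=1; commitIndex=3
Op 8: F1 acks idx 2 -> match: F0=3 F1=2; commitIndex=3
Op 9: append 2 -> log_len=5
Op 10: F0 acks idx 2 -> match: F0=3 F1=2; commitIndex=3
Op 11: append 3 -> log_len=8

Answer: 3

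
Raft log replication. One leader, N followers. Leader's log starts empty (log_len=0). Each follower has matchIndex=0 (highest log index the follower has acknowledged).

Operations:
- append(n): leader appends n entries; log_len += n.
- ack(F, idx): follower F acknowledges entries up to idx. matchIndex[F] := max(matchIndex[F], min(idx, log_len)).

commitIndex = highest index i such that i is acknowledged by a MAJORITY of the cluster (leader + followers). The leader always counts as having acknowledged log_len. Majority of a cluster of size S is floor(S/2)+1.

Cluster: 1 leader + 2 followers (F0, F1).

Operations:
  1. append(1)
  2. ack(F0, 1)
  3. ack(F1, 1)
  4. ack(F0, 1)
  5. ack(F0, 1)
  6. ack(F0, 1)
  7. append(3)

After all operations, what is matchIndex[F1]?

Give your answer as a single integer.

Op 1: append 1 -> log_len=1
Op 2: F0 acks idx 1 -> match: F0=1 F1=0; commitIndex=1
Op 3: F1 acks idx 1 -> match: F0=1 F1=1; commitIndex=1
Op 4: F0 acks idx 1 -> match: F0=1 F1=1; commitIndex=1
Op 5: F0 acks idx 1 -> match: F0=1 F1=1; commitIndex=1
Op 6: F0 acks idx 1 -> match: F0=1 F1=1; commitIndex=1
Op 7: append 3 -> log_len=4

Answer: 1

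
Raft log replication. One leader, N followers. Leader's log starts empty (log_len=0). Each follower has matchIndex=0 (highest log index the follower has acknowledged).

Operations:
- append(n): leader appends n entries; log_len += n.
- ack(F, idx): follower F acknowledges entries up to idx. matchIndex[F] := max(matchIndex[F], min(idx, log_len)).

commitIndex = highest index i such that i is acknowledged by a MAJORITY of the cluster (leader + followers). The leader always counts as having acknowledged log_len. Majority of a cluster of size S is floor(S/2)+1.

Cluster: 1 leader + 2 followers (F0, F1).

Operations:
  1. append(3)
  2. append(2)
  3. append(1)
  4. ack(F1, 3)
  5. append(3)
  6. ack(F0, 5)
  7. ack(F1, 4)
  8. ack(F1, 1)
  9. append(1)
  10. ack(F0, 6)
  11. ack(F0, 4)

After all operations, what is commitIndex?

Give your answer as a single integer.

Op 1: append 3 -> log_len=3
Op 2: append 2 -> log_len=5
Op 3: append 1 -> log_len=6
Op 4: F1 acks idx 3 -> match: F0=0 F1=3; commitIndex=3
Op 5: append 3 -> log_len=9
Op 6: F0 acks idx 5 -> match: F0=5 F1=3; commitIndex=5
Op 7: F1 acks idx 4 -> match: F0=5 F1=4; commitIndex=5
Op 8: F1 acks idx 1 -> match: F0=5 F1=4; commitIndex=5
Op 9: append 1 -> log_len=10
Op 10: F0 acks idx 6 -> match: F0=6 F1=4; commitIndex=6
Op 11: F0 acks idx 4 -> match: F0=6 F1=4; commitIndex=6

Answer: 6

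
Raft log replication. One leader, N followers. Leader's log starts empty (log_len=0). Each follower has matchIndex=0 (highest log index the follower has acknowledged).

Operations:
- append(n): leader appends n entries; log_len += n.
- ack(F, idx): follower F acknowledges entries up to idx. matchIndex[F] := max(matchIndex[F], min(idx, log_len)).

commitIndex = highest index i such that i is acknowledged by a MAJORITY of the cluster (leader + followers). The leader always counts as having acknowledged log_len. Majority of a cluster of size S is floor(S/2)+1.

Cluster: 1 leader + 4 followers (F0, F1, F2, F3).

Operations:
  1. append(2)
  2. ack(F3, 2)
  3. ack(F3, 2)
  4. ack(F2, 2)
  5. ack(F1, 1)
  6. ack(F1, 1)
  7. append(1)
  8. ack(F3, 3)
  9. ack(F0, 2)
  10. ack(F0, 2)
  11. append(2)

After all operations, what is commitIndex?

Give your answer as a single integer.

Op 1: append 2 -> log_len=2
Op 2: F3 acks idx 2 -> match: F0=0 F1=0 F2=0 F3=2; commitIndex=0
Op 3: F3 acks idx 2 -> match: F0=0 F1=0 F2=0 F3=2; commitIndex=0
Op 4: F2 acks idx 2 -> match: F0=0 F1=0 F2=2 F3=2; commitIndex=2
Op 5: F1 acks idx 1 -> match: F0=0 F1=1 F2=2 F3=2; commitIndex=2
Op 6: F1 acks idx 1 -> match: F0=0 F1=1 F2=2 F3=2; commitIndex=2
Op 7: append 1 -> log_len=3
Op 8: F3 acks idx 3 -> match: F0=0 F1=1 F2=2 F3=3; commitIndex=2
Op 9: F0 acks idx 2 -> match: F0=2 F1=1 F2=2 F3=3; commitIndex=2
Op 10: F0 acks idx 2 -> match: F0=2 F1=1 F2=2 F3=3; commitIndex=2
Op 11: append 2 -> log_len=5

Answer: 2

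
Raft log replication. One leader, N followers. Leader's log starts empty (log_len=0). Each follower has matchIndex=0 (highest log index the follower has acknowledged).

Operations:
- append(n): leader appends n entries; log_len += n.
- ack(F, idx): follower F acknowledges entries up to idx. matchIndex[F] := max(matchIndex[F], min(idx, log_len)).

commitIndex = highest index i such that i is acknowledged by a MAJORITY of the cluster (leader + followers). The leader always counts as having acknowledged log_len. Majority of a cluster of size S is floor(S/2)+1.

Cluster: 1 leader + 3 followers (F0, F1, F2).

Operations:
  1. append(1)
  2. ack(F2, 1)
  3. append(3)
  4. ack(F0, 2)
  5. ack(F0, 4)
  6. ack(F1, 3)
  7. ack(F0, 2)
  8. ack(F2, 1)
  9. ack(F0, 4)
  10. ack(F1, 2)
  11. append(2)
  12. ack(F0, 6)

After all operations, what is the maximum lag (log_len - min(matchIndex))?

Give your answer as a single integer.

Answer: 5

Derivation:
Op 1: append 1 -> log_len=1
Op 2: F2 acks idx 1 -> match: F0=0 F1=0 F2=1; commitIndex=0
Op 3: append 3 -> log_len=4
Op 4: F0 acks idx 2 -> match: F0=2 F1=0 F2=1; commitIndex=1
Op 5: F0 acks idx 4 -> match: F0=4 F1=0 F2=1; commitIndex=1
Op 6: F1 acks idx 3 -> match: F0=4 F1=3 F2=1; commitIndex=3
Op 7: F0 acks idx 2 -> match: F0=4 F1=3 F2=1; commitIndex=3
Op 8: F2 acks idx 1 -> match: F0=4 F1=3 F2=1; commitIndex=3
Op 9: F0 acks idx 4 -> match: F0=4 F1=3 F2=1; commitIndex=3
Op 10: F1 acks idx 2 -> match: F0=4 F1=3 F2=1; commitIndex=3
Op 11: append 2 -> log_len=6
Op 12: F0 acks idx 6 -> match: F0=6 F1=3 F2=1; commitIndex=3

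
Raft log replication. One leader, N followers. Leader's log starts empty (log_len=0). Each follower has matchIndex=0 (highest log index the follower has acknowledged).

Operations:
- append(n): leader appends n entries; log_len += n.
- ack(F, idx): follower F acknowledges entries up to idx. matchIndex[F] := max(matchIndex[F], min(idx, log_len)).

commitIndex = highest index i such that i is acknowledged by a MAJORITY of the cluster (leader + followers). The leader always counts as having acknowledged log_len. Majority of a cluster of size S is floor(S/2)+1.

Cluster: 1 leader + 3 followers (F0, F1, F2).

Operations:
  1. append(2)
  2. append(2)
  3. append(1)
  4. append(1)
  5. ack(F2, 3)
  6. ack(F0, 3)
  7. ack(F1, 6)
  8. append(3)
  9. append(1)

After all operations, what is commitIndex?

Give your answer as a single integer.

Op 1: append 2 -> log_len=2
Op 2: append 2 -> log_len=4
Op 3: append 1 -> log_len=5
Op 4: append 1 -> log_len=6
Op 5: F2 acks idx 3 -> match: F0=0 F1=0 F2=3; commitIndex=0
Op 6: F0 acks idx 3 -> match: F0=3 F1=0 F2=3; commitIndex=3
Op 7: F1 acks idx 6 -> match: F0=3 F1=6 F2=3; commitIndex=3
Op 8: append 3 -> log_len=9
Op 9: append 1 -> log_len=10

Answer: 3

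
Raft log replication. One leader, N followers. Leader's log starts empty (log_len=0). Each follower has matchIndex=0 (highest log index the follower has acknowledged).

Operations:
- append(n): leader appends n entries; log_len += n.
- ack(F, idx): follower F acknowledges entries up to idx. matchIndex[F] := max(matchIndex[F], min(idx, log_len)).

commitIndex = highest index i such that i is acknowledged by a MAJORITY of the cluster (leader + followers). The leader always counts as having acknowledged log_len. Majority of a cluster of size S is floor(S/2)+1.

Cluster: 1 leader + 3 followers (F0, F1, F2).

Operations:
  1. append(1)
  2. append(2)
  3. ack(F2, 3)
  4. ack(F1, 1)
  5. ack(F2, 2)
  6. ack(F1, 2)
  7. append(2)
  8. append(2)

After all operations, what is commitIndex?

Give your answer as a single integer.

Answer: 2

Derivation:
Op 1: append 1 -> log_len=1
Op 2: append 2 -> log_len=3
Op 3: F2 acks idx 3 -> match: F0=0 F1=0 F2=3; commitIndex=0
Op 4: F1 acks idx 1 -> match: F0=0 F1=1 F2=3; commitIndex=1
Op 5: F2 acks idx 2 -> match: F0=0 F1=1 F2=3; commitIndex=1
Op 6: F1 acks idx 2 -> match: F0=0 F1=2 F2=3; commitIndex=2
Op 7: append 2 -> log_len=5
Op 8: append 2 -> log_len=7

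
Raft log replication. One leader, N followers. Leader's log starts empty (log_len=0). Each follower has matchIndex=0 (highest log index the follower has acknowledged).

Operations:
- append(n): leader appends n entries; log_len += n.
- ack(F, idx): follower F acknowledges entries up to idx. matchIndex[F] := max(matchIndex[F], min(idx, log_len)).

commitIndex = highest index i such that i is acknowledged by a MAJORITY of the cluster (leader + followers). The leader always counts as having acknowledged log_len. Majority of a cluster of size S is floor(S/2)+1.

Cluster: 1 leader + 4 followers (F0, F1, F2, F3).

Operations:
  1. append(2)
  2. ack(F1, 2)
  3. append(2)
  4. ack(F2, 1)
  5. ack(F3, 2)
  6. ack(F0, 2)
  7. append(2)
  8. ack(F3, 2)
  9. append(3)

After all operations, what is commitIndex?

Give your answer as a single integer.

Answer: 2

Derivation:
Op 1: append 2 -> log_len=2
Op 2: F1 acks idx 2 -> match: F0=0 F1=2 F2=0 F3=0; commitIndex=0
Op 3: append 2 -> log_len=4
Op 4: F2 acks idx 1 -> match: F0=0 F1=2 F2=1 F3=0; commitIndex=1
Op 5: F3 acks idx 2 -> match: F0=0 F1=2 F2=1 F3=2; commitIndex=2
Op 6: F0 acks idx 2 -> match: F0=2 F1=2 F2=1 F3=2; commitIndex=2
Op 7: append 2 -> log_len=6
Op 8: F3 acks idx 2 -> match: F0=2 F1=2 F2=1 F3=2; commitIndex=2
Op 9: append 3 -> log_len=9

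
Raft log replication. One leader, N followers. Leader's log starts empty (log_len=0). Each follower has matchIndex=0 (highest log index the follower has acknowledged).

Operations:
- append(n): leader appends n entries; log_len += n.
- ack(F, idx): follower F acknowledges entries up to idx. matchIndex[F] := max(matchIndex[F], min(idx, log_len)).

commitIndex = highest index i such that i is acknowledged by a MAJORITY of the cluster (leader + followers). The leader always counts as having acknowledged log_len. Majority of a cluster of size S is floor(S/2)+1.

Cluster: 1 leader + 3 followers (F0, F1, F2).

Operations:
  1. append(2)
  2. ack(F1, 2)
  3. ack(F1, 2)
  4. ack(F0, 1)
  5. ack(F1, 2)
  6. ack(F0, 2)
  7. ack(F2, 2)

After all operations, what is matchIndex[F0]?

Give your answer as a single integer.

Op 1: append 2 -> log_len=2
Op 2: F1 acks idx 2 -> match: F0=0 F1=2 F2=0; commitIndex=0
Op 3: F1 acks idx 2 -> match: F0=0 F1=2 F2=0; commitIndex=0
Op 4: F0 acks idx 1 -> match: F0=1 F1=2 F2=0; commitIndex=1
Op 5: F1 acks idx 2 -> match: F0=1 F1=2 F2=0; commitIndex=1
Op 6: F0 acks idx 2 -> match: F0=2 F1=2 F2=0; commitIndex=2
Op 7: F2 acks idx 2 -> match: F0=2 F1=2 F2=2; commitIndex=2

Answer: 2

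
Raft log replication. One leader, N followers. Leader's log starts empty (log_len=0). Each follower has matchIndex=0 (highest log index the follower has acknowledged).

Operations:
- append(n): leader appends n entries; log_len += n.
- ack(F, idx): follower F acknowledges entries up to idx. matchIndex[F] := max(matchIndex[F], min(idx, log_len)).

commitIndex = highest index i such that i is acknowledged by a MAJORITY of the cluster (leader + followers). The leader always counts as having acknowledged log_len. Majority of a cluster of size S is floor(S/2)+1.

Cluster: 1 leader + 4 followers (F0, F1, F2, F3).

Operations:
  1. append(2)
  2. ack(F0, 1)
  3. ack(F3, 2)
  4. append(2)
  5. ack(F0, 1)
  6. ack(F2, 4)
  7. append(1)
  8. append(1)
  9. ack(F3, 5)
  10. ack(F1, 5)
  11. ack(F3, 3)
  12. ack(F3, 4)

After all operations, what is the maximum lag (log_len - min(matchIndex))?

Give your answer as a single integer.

Op 1: append 2 -> log_len=2
Op 2: F0 acks idx 1 -> match: F0=1 F1=0 F2=0 F3=0; commitIndex=0
Op 3: F3 acks idx 2 -> match: F0=1 F1=0 F2=0 F3=2; commitIndex=1
Op 4: append 2 -> log_len=4
Op 5: F0 acks idx 1 -> match: F0=1 F1=0 F2=0 F3=2; commitIndex=1
Op 6: F2 acks idx 4 -> match: F0=1 F1=0 F2=4 F3=2; commitIndex=2
Op 7: append 1 -> log_len=5
Op 8: append 1 -> log_len=6
Op 9: F3 acks idx 5 -> match: F0=1 F1=0 F2=4 F3=5; commitIndex=4
Op 10: F1 acks idx 5 -> match: F0=1 F1=5 F2=4 F3=5; commitIndex=5
Op 11: F3 acks idx 3 -> match: F0=1 F1=5 F2=4 F3=5; commitIndex=5
Op 12: F3 acks idx 4 -> match: F0=1 F1=5 F2=4 F3=5; commitIndex=5

Answer: 5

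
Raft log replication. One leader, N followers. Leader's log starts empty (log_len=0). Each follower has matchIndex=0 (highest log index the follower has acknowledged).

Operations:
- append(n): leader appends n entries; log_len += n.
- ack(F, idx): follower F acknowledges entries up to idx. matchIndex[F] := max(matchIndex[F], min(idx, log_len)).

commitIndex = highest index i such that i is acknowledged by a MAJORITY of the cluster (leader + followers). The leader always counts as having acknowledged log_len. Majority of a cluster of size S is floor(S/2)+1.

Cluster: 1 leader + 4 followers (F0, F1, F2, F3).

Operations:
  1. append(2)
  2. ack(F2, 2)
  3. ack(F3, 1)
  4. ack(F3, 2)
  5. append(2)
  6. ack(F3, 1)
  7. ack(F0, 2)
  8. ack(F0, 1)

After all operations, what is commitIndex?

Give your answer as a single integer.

Op 1: append 2 -> log_len=2
Op 2: F2 acks idx 2 -> match: F0=0 F1=0 F2=2 F3=0; commitIndex=0
Op 3: F3 acks idx 1 -> match: F0=0 F1=0 F2=2 F3=1; commitIndex=1
Op 4: F3 acks idx 2 -> match: F0=0 F1=0 F2=2 F3=2; commitIndex=2
Op 5: append 2 -> log_len=4
Op 6: F3 acks idx 1 -> match: F0=0 F1=0 F2=2 F3=2; commitIndex=2
Op 7: F0 acks idx 2 -> match: F0=2 F1=0 F2=2 F3=2; commitIndex=2
Op 8: F0 acks idx 1 -> match: F0=2 F1=0 F2=2 F3=2; commitIndex=2

Answer: 2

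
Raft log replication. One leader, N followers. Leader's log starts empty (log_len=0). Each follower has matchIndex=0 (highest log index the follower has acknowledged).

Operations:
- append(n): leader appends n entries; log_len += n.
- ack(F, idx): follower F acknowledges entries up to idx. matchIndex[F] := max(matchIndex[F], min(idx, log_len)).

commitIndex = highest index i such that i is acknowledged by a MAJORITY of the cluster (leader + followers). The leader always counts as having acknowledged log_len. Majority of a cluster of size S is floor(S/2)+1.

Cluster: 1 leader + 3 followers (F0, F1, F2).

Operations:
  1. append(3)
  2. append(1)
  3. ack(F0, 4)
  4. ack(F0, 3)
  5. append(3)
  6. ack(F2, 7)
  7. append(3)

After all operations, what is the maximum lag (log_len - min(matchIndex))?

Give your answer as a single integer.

Op 1: append 3 -> log_len=3
Op 2: append 1 -> log_len=4
Op 3: F0 acks idx 4 -> match: F0=4 F1=0 F2=0; commitIndex=0
Op 4: F0 acks idx 3 -> match: F0=4 F1=0 F2=0; commitIndex=0
Op 5: append 3 -> log_len=7
Op 6: F2 acks idx 7 -> match: F0=4 F1=0 F2=7; commitIndex=4
Op 7: append 3 -> log_len=10

Answer: 10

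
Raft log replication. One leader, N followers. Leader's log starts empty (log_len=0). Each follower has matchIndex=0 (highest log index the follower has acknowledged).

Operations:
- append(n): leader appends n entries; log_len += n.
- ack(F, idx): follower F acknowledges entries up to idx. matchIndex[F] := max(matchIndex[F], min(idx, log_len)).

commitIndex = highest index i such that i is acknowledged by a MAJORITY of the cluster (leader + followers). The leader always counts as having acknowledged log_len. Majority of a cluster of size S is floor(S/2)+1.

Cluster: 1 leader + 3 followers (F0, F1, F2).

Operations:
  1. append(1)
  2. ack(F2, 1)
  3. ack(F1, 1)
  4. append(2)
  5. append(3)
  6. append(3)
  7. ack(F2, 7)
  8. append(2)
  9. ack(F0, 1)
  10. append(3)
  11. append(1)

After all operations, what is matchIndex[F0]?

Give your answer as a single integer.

Answer: 1

Derivation:
Op 1: append 1 -> log_len=1
Op 2: F2 acks idx 1 -> match: F0=0 F1=0 F2=1; commitIndex=0
Op 3: F1 acks idx 1 -> match: F0=0 F1=1 F2=1; commitIndex=1
Op 4: append 2 -> log_len=3
Op 5: append 3 -> log_len=6
Op 6: append 3 -> log_len=9
Op 7: F2 acks idx 7 -> match: F0=0 F1=1 F2=7; commitIndex=1
Op 8: append 2 -> log_len=11
Op 9: F0 acks idx 1 -> match: F0=1 F1=1 F2=7; commitIndex=1
Op 10: append 3 -> log_len=14
Op 11: append 1 -> log_len=15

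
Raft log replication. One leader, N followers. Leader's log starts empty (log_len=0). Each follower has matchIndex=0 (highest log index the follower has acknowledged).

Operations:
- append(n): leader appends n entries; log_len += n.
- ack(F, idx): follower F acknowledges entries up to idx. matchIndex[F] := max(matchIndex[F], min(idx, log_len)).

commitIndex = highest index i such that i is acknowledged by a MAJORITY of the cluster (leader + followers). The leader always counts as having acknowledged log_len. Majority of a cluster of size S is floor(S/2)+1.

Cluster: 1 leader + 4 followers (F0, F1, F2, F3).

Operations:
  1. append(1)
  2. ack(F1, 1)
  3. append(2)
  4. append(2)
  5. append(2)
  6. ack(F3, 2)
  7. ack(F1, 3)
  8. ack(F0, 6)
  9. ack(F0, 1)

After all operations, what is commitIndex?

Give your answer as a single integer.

Op 1: append 1 -> log_len=1
Op 2: F1 acks idx 1 -> match: F0=0 F1=1 F2=0 F3=0; commitIndex=0
Op 3: append 2 -> log_len=3
Op 4: append 2 -> log_len=5
Op 5: append 2 -> log_len=7
Op 6: F3 acks idx 2 -> match: F0=0 F1=1 F2=0 F3=2; commitIndex=1
Op 7: F1 acks idx 3 -> match: F0=0 F1=3 F2=0 F3=2; commitIndex=2
Op 8: F0 acks idx 6 -> match: F0=6 F1=3 F2=0 F3=2; commitIndex=3
Op 9: F0 acks idx 1 -> match: F0=6 F1=3 F2=0 F3=2; commitIndex=3

Answer: 3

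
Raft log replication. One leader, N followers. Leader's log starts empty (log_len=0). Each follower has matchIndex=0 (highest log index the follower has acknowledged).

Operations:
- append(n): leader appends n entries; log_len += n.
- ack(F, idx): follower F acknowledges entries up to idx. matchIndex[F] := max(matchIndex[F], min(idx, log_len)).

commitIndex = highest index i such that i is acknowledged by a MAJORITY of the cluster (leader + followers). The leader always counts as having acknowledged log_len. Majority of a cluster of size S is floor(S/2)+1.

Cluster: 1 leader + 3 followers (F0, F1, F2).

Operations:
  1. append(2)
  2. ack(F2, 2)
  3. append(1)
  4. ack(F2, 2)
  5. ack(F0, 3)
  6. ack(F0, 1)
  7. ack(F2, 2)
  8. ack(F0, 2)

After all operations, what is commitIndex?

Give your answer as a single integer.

Answer: 2

Derivation:
Op 1: append 2 -> log_len=2
Op 2: F2 acks idx 2 -> match: F0=0 F1=0 F2=2; commitIndex=0
Op 3: append 1 -> log_len=3
Op 4: F2 acks idx 2 -> match: F0=0 F1=0 F2=2; commitIndex=0
Op 5: F0 acks idx 3 -> match: F0=3 F1=0 F2=2; commitIndex=2
Op 6: F0 acks idx 1 -> match: F0=3 F1=0 F2=2; commitIndex=2
Op 7: F2 acks idx 2 -> match: F0=3 F1=0 F2=2; commitIndex=2
Op 8: F0 acks idx 2 -> match: F0=3 F1=0 F2=2; commitIndex=2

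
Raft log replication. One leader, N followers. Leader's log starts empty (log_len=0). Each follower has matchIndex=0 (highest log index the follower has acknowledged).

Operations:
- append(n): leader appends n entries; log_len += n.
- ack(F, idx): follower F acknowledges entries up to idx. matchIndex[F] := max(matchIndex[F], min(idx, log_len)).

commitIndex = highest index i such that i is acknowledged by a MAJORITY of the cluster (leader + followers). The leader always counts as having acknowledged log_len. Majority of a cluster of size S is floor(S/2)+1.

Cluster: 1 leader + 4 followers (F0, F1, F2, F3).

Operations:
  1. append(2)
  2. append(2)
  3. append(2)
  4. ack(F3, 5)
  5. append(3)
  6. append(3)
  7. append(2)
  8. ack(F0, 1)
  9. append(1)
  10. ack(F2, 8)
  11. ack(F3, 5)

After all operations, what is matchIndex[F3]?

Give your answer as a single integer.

Answer: 5

Derivation:
Op 1: append 2 -> log_len=2
Op 2: append 2 -> log_len=4
Op 3: append 2 -> log_len=6
Op 4: F3 acks idx 5 -> match: F0=0 F1=0 F2=0 F3=5; commitIndex=0
Op 5: append 3 -> log_len=9
Op 6: append 3 -> log_len=12
Op 7: append 2 -> log_len=14
Op 8: F0 acks idx 1 -> match: F0=1 F1=0 F2=0 F3=5; commitIndex=1
Op 9: append 1 -> log_len=15
Op 10: F2 acks idx 8 -> match: F0=1 F1=0 F2=8 F3=5; commitIndex=5
Op 11: F3 acks idx 5 -> match: F0=1 F1=0 F2=8 F3=5; commitIndex=5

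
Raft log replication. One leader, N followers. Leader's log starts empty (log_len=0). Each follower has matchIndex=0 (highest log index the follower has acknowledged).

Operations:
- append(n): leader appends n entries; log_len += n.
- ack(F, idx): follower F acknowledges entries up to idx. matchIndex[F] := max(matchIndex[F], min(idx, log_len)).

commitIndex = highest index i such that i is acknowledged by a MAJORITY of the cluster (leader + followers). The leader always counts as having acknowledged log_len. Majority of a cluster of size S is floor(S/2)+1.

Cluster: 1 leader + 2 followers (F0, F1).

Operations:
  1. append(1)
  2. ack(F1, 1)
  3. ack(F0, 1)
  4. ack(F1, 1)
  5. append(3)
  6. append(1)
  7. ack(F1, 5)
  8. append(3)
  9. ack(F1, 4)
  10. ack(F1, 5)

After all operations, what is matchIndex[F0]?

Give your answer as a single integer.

Answer: 1

Derivation:
Op 1: append 1 -> log_len=1
Op 2: F1 acks idx 1 -> match: F0=0 F1=1; commitIndex=1
Op 3: F0 acks idx 1 -> match: F0=1 F1=1; commitIndex=1
Op 4: F1 acks idx 1 -> match: F0=1 F1=1; commitIndex=1
Op 5: append 3 -> log_len=4
Op 6: append 1 -> log_len=5
Op 7: F1 acks idx 5 -> match: F0=1 F1=5; commitIndex=5
Op 8: append 3 -> log_len=8
Op 9: F1 acks idx 4 -> match: F0=1 F1=5; commitIndex=5
Op 10: F1 acks idx 5 -> match: F0=1 F1=5; commitIndex=5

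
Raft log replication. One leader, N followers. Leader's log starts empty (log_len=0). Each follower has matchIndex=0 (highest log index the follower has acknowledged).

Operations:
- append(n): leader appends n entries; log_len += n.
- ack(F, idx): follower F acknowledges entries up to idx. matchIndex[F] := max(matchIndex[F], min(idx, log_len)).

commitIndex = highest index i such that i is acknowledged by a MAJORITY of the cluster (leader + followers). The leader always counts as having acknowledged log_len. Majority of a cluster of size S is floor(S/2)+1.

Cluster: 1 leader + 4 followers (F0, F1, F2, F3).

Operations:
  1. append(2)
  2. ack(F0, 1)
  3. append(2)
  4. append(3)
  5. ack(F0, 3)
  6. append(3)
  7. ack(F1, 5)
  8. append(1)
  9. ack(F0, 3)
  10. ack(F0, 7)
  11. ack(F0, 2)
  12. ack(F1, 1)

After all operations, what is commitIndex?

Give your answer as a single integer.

Op 1: append 2 -> log_len=2
Op 2: F0 acks idx 1 -> match: F0=1 F1=0 F2=0 F3=0; commitIndex=0
Op 3: append 2 -> log_len=4
Op 4: append 3 -> log_len=7
Op 5: F0 acks idx 3 -> match: F0=3 F1=0 F2=0 F3=0; commitIndex=0
Op 6: append 3 -> log_len=10
Op 7: F1 acks idx 5 -> match: F0=3 F1=5 F2=0 F3=0; commitIndex=3
Op 8: append 1 -> log_len=11
Op 9: F0 acks idx 3 -> match: F0=3 F1=5 F2=0 F3=0; commitIndex=3
Op 10: F0 acks idx 7 -> match: F0=7 F1=5 F2=0 F3=0; commitIndex=5
Op 11: F0 acks idx 2 -> match: F0=7 F1=5 F2=0 F3=0; commitIndex=5
Op 12: F1 acks idx 1 -> match: F0=7 F1=5 F2=0 F3=0; commitIndex=5

Answer: 5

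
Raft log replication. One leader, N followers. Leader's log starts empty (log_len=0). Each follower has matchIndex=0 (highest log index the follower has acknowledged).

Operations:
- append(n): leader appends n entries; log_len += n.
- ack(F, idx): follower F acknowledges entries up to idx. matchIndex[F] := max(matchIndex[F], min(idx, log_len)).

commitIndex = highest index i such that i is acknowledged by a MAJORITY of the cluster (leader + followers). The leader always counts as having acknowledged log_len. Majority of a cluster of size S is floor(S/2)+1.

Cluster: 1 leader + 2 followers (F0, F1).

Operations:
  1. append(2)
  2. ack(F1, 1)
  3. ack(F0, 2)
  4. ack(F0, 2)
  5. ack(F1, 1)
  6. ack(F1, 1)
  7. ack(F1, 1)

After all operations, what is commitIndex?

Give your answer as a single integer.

Op 1: append 2 -> log_len=2
Op 2: F1 acks idx 1 -> match: F0=0 F1=1; commitIndex=1
Op 3: F0 acks idx 2 -> match: F0=2 F1=1; commitIndex=2
Op 4: F0 acks idx 2 -> match: F0=2 F1=1; commitIndex=2
Op 5: F1 acks idx 1 -> match: F0=2 F1=1; commitIndex=2
Op 6: F1 acks idx 1 -> match: F0=2 F1=1; commitIndex=2
Op 7: F1 acks idx 1 -> match: F0=2 F1=1; commitIndex=2

Answer: 2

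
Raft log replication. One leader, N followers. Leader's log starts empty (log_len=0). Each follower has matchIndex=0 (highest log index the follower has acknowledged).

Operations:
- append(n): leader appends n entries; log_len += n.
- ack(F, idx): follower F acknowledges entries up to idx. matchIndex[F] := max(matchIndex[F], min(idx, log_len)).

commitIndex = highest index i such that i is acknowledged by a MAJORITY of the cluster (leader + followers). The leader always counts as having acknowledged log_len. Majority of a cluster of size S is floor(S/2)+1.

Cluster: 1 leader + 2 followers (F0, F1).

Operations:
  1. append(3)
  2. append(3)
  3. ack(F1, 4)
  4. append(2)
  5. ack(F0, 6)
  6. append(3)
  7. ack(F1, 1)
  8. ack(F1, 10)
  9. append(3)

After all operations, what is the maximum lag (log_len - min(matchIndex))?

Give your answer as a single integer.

Answer: 8

Derivation:
Op 1: append 3 -> log_len=3
Op 2: append 3 -> log_len=6
Op 3: F1 acks idx 4 -> match: F0=0 F1=4; commitIndex=4
Op 4: append 2 -> log_len=8
Op 5: F0 acks idx 6 -> match: F0=6 F1=4; commitIndex=6
Op 6: append 3 -> log_len=11
Op 7: F1 acks idx 1 -> match: F0=6 F1=4; commitIndex=6
Op 8: F1 acks idx 10 -> match: F0=6 F1=10; commitIndex=10
Op 9: append 3 -> log_len=14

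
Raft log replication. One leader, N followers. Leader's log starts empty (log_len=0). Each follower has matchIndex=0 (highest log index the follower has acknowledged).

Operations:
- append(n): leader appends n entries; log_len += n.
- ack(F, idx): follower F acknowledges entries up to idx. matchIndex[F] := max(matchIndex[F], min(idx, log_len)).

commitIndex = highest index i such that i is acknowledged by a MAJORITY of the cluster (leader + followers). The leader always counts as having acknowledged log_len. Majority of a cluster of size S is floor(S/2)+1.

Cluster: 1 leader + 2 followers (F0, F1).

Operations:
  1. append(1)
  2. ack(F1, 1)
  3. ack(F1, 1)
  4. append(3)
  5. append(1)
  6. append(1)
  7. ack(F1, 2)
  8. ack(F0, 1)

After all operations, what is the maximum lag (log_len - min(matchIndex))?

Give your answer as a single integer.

Answer: 5

Derivation:
Op 1: append 1 -> log_len=1
Op 2: F1 acks idx 1 -> match: F0=0 F1=1; commitIndex=1
Op 3: F1 acks idx 1 -> match: F0=0 F1=1; commitIndex=1
Op 4: append 3 -> log_len=4
Op 5: append 1 -> log_len=5
Op 6: append 1 -> log_len=6
Op 7: F1 acks idx 2 -> match: F0=0 F1=2; commitIndex=2
Op 8: F0 acks idx 1 -> match: F0=1 F1=2; commitIndex=2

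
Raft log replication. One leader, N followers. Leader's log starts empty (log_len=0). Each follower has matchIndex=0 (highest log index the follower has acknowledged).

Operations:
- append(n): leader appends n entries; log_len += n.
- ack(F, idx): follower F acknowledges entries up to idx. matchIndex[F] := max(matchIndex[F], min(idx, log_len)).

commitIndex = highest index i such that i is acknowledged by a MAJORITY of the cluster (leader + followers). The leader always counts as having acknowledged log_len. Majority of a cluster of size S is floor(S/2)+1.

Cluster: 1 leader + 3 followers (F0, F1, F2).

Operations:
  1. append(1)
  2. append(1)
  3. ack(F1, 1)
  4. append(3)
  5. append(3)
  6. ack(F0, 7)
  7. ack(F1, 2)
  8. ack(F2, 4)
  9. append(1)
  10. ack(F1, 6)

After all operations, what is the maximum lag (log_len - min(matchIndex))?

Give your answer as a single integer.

Op 1: append 1 -> log_len=1
Op 2: append 1 -> log_len=2
Op 3: F1 acks idx 1 -> match: F0=0 F1=1 F2=0; commitIndex=0
Op 4: append 3 -> log_len=5
Op 5: append 3 -> log_len=8
Op 6: F0 acks idx 7 -> match: F0=7 F1=1 F2=0; commitIndex=1
Op 7: F1 acks idx 2 -> match: F0=7 F1=2 F2=0; commitIndex=2
Op 8: F2 acks idx 4 -> match: F0=7 F1=2 F2=4; commitIndex=4
Op 9: append 1 -> log_len=9
Op 10: F1 acks idx 6 -> match: F0=7 F1=6 F2=4; commitIndex=6

Answer: 5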